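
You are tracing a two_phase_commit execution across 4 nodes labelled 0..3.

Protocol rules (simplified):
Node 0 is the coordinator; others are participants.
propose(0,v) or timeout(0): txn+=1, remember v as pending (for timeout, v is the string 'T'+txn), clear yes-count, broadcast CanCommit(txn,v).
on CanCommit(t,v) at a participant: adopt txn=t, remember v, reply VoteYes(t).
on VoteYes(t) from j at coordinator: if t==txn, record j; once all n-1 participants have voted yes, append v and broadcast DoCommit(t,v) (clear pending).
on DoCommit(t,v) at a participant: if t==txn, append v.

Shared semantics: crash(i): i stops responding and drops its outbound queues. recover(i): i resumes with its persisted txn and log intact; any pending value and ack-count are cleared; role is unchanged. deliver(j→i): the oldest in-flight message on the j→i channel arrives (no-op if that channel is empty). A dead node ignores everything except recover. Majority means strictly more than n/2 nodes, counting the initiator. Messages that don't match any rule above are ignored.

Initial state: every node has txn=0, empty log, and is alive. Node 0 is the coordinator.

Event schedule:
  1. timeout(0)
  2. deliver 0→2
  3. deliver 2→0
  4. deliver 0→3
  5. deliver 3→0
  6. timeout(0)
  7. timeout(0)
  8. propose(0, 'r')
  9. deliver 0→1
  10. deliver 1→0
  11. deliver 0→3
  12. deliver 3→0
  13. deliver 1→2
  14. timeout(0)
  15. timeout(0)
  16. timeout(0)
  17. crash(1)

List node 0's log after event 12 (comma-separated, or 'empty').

e1 timeout(0): 0[coor,t=1,-]
e2 deliver 0→2: 2[part,t=1,-]
e3 deliver 2→0: ·
e4 deliver 0→3: 3[part,t=1,-]
e5 deliver 3→0: ·
e6 timeout(0): 0[coor,t=2,-]
e7 timeout(0): 0[coor,t=3,-]
e8 propose(0,'r'): 0[coor,t=4,-]
e9 deliver 0→1: 1[part,t=1,-]
e10 deliver 1→0: ·
e11 deliver 0→3: 3[part,t=2,-]
e12 deliver 3→0: ·

empty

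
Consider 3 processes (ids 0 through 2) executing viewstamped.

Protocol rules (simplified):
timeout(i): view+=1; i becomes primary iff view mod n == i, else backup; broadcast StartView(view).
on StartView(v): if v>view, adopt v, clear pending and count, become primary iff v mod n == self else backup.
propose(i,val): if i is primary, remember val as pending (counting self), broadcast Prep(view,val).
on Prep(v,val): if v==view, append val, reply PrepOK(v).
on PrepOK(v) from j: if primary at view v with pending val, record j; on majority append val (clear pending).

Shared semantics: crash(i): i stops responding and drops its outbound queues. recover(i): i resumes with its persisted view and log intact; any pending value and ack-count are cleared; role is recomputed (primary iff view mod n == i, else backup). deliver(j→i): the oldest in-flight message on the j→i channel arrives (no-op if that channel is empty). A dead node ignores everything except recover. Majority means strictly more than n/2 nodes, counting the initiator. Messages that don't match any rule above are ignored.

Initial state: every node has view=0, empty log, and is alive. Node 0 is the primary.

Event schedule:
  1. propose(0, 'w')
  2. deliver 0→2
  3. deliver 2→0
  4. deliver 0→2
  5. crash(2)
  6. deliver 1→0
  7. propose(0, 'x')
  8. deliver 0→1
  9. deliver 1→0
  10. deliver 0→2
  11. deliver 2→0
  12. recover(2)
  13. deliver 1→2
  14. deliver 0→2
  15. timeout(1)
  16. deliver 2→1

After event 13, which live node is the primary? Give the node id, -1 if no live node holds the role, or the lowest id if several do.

step 1 propose(0,'w'): —
step 2 deliver 0→2: 2={back,v=0,log=w}
step 3 deliver 2→0: 0={prim,v=0,log=w}
step 4 deliver 0→2: —
step 5 crash(2): 2={✗back,v=0,log=w}
step 6 deliver 1→0: —
step 7 propose(0,'x'): —
step 8 deliver 0→1: 1={back,v=0,log=w}
step 9 deliver 1→0: 0={prim,v=0,log=w,x}
step 10 deliver 0→2: —
step 11 deliver 2→0: —
step 12 recover(2): 2={back,v=0,log=w}
step 13 deliver 1→2: —

0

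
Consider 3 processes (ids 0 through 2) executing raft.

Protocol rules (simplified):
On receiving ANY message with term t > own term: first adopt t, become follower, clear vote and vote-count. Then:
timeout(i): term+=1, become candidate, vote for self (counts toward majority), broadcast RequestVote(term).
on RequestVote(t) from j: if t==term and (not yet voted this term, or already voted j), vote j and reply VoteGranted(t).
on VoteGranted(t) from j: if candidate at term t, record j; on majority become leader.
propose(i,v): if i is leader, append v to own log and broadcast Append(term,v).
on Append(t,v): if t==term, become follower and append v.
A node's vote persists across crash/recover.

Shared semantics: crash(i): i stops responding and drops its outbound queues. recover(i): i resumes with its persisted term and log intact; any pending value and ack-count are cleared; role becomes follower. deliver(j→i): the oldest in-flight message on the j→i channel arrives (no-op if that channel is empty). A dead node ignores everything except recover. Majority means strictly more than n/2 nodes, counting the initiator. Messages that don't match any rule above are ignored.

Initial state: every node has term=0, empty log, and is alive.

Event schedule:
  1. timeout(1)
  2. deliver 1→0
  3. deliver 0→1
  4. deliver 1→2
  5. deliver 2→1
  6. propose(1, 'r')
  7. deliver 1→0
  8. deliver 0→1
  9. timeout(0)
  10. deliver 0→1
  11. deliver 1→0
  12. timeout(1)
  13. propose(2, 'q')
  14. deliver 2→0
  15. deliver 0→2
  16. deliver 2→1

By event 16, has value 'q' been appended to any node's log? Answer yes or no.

no

step 1 timeout(1): 1={cand,t=1,log=-}
step 2 deliver 1→0: 0={foll,t=1,log=-}
step 3 deliver 0→1: 1={lead,t=1,log=-}
step 4 deliver 1→2: 2={foll,t=1,log=-}
step 5 deliver 2→1: —
step 6 propose(1,'r'): 1={lead,t=1,log=r}
step 7 deliver 1→0: 0={foll,t=1,log=r}
step 8 deliver 0→1: —
step 9 timeout(0): 0={cand,t=2,log=r}
step 10 deliver 0→1: 1={foll,t=2,log=r}
step 11 deliver 1→0: 0={lead,t=2,log=r}
step 12 timeout(1): 1={cand,t=3,log=r}
step 13 propose(2,'q'): —
step 14 deliver 2→0: —
step 15 deliver 0→2: 2={foll,t=2,log=-}
step 16 deliver 2→1: —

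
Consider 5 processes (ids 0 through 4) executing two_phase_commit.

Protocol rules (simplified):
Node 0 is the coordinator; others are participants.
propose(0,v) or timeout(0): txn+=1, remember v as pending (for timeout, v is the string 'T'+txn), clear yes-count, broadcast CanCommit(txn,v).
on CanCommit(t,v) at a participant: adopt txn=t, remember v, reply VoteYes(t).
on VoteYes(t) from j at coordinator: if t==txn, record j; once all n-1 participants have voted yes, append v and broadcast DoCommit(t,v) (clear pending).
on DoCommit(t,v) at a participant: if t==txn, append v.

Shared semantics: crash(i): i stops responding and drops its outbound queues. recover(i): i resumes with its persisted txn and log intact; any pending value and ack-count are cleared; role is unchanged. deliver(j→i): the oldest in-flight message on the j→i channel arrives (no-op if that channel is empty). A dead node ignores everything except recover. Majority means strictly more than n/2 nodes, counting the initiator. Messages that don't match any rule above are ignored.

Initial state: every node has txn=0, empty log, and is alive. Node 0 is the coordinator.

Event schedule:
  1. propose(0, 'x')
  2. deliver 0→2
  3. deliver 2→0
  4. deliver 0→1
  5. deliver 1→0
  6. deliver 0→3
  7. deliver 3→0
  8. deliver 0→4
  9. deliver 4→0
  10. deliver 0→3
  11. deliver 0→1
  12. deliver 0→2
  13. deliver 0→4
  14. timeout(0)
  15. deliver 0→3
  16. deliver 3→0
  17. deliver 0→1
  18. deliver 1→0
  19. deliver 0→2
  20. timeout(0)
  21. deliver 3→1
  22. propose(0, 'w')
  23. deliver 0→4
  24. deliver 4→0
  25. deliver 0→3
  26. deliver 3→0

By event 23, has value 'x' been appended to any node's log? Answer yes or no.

yes

after 1 — propose(0,'x'): n0:coor/t1/[-]
after 2 — deliver 0→2: n2:part/t1/[-]
after 3 — deliver 2→0: ·
after 4 — deliver 0→1: n1:part/t1/[-]
after 5 — deliver 1→0: ·
after 6 — deliver 0→3: n3:part/t1/[-]
after 7 — deliver 3→0: ·
after 8 — deliver 0→4: n4:part/t1/[-]
after 9 — deliver 4→0: n0:coor/t1/[x]
after 10 — deliver 0→3: n3:part/t1/[x]
after 11 — deliver 0→1: n1:part/t1/[x]
after 12 — deliver 0→2: n2:part/t1/[x]
after 13 — deliver 0→4: n4:part/t1/[x]
after 14 — timeout(0): n0:coor/t2/[x]
after 15 — deliver 0→3: n3:part/t2/[x]
after 16 — deliver 3→0: ·
after 17 — deliver 0→1: n1:part/t2/[x]
after 18 — deliver 1→0: ·
after 19 — deliver 0→2: n2:part/t2/[x]
after 20 — timeout(0): n0:coor/t3/[x]
after 21 — deliver 3→1: ·
after 22 — propose(0,'w'): n0:coor/t4/[x]
after 23 — deliver 0→4: n4:part/t2/[x]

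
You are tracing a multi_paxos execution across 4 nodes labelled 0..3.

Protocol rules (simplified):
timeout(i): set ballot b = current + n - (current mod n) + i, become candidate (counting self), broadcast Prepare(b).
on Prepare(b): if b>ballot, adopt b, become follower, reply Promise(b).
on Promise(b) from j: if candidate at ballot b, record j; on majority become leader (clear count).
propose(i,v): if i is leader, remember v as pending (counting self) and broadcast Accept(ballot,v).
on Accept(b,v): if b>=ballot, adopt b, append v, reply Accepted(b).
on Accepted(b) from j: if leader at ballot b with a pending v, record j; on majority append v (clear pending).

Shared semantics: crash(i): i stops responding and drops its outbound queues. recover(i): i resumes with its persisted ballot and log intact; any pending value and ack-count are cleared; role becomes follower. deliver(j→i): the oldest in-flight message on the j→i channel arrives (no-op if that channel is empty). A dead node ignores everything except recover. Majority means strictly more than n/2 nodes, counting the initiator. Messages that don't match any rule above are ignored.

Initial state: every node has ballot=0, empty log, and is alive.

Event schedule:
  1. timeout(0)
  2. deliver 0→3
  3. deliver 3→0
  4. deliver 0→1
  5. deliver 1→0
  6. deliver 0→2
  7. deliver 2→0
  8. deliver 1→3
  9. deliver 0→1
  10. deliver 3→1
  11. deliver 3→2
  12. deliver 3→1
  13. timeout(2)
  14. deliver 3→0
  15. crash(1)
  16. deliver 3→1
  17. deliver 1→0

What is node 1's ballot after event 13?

4

after 1 — timeout(0): n0:cand/b4/[-]
after 2 — deliver 0→3: n3:foll/b4/[-]
after 3 — deliver 3→0: ·
after 4 — deliver 0→1: n1:foll/b4/[-]
after 5 — deliver 1→0: n0:lead/b4/[-]
after 6 — deliver 0→2: n2:foll/b4/[-]
after 7 — deliver 2→0: ·
after 8 — deliver 1→3: ·
after 9 — deliver 0→1: ·
after 10 — deliver 3→1: ·
after 11 — deliver 3→2: ·
after 12 — deliver 3→1: ·
after 13 — timeout(2): n2:cand/b10/[-]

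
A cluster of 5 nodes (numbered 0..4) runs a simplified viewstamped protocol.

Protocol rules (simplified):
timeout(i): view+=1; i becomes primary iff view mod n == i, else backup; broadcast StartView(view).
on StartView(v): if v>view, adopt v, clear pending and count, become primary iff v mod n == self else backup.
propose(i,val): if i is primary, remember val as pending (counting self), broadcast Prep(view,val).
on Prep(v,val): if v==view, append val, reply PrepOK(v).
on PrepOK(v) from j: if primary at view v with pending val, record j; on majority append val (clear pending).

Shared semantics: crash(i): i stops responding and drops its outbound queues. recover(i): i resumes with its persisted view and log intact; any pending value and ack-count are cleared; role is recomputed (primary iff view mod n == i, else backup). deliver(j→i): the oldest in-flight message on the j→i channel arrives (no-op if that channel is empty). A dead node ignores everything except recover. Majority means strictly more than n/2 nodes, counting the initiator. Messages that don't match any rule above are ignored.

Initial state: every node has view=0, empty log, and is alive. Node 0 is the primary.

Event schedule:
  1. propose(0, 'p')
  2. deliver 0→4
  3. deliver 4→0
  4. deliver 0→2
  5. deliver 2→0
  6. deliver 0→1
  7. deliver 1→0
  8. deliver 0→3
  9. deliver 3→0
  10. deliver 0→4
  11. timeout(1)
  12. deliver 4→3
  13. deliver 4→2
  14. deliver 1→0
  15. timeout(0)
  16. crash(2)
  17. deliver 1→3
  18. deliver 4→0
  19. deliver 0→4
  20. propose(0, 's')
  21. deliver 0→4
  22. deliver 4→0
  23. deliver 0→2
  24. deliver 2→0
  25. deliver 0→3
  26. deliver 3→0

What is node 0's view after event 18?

after 1 — propose(0,'p'): ·
after 2 — deliver 0→4: n4:back/v0/[p]
after 3 — deliver 4→0: ·
after 4 — deliver 0→2: n2:back/v0/[p]
after 5 — deliver 2→0: n0:prim/v0/[p]
after 6 — deliver 0→1: n1:back/v0/[p]
after 7 — deliver 1→0: ·
after 8 — deliver 0→3: n3:back/v0/[p]
after 9 — deliver 3→0: ·
after 10 — deliver 0→4: ·
after 11 — timeout(1): n1:prim/v1/[p]
after 12 — deliver 4→3: ·
after 13 — deliver 4→2: ·
after 14 — deliver 1→0: n0:back/v1/[p]
after 15 — timeout(0): n0:back/v2/[p]
after 16 — crash(2): n2:✗back/v0/[p]
after 17 — deliver 1→3: n3:back/v1/[p]
after 18 — deliver 4→0: ·

2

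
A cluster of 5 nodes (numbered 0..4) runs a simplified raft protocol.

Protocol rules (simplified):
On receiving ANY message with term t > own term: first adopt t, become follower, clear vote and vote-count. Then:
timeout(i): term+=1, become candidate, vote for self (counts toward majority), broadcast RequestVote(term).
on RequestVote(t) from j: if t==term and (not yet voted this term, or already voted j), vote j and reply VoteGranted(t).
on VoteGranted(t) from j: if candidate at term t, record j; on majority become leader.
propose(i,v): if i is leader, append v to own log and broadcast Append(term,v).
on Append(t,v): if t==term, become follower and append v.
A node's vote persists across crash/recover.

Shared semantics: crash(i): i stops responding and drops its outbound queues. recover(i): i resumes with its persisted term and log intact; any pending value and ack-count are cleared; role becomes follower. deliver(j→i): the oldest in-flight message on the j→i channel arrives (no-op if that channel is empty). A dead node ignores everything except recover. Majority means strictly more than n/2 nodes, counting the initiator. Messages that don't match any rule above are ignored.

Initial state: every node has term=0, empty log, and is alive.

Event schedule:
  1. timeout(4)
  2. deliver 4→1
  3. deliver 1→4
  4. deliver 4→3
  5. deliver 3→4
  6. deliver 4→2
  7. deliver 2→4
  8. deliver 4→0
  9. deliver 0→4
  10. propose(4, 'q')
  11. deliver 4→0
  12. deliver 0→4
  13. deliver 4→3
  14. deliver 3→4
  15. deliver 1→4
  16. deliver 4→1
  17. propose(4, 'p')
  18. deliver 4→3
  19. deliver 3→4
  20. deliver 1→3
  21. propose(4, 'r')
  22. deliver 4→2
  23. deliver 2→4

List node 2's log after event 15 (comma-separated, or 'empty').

after 1 — timeout(4): n4:cand/t1/[-]
after 2 — deliver 4→1: n1:foll/t1/[-]
after 3 — deliver 1→4: ·
after 4 — deliver 4→3: n3:foll/t1/[-]
after 5 — deliver 3→4: n4:lead/t1/[-]
after 6 — deliver 4→2: n2:foll/t1/[-]
after 7 — deliver 2→4: ·
after 8 — deliver 4→0: n0:foll/t1/[-]
after 9 — deliver 0→4: ·
after 10 — propose(4,'q'): n4:lead/t1/[q]
after 11 — deliver 4→0: n0:foll/t1/[q]
after 12 — deliver 0→4: ·
after 13 — deliver 4→3: n3:foll/t1/[q]
after 14 — deliver 3→4: ·
after 15 — deliver 1→4: ·

empty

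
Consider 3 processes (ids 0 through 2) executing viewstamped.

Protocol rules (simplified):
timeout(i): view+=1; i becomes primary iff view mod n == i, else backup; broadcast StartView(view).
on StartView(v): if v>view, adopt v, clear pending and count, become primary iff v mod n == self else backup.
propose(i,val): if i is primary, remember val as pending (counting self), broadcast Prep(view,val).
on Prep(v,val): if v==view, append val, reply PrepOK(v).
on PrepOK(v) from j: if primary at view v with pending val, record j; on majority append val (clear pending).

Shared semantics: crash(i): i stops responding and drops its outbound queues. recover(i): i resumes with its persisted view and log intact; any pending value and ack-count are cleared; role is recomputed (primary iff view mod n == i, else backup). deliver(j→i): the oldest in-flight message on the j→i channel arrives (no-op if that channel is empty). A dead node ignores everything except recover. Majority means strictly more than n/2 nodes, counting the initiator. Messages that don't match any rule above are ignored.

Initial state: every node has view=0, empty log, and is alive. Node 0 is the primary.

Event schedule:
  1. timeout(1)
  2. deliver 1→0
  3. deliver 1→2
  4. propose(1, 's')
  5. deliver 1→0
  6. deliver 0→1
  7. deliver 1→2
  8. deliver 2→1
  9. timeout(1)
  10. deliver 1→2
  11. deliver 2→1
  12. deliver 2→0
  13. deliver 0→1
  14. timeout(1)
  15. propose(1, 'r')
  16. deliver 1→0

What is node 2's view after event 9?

1

step 1 timeout(1): 1={prim,v=1,log=-}
step 2 deliver 1→0: 0={back,v=1,log=-}
step 3 deliver 1→2: 2={back,v=1,log=-}
step 4 propose(1,'s'): —
step 5 deliver 1→0: 0={back,v=1,log=s}
step 6 deliver 0→1: 1={prim,v=1,log=s}
step 7 deliver 1→2: 2={back,v=1,log=s}
step 8 deliver 2→1: —
step 9 timeout(1): 1={back,v=2,log=s}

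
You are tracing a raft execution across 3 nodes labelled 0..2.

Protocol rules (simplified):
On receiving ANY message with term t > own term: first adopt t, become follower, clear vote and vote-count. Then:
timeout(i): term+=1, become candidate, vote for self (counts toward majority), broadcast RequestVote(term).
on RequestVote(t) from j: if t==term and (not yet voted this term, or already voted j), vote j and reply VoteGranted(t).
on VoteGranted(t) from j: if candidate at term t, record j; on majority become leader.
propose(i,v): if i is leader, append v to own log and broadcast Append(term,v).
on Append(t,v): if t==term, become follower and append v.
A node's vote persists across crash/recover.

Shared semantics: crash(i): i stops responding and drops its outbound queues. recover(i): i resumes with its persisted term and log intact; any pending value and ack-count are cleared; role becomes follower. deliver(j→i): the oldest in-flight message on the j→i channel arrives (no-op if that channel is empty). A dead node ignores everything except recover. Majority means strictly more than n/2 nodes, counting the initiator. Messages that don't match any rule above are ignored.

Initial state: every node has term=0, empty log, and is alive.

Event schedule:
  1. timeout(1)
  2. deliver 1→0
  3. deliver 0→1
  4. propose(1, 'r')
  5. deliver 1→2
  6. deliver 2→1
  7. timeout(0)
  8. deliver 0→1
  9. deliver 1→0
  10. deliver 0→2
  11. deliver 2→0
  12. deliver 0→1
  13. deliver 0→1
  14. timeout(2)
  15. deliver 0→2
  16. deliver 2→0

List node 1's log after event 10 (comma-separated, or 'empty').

e1 timeout(1): 1[cand,t=1,-]
e2 deliver 1→0: 0[foll,t=1,-]
e3 deliver 0→1: 1[lead,t=1,-]
e4 propose(1,'r'): 1[lead,t=1,r]
e5 deliver 1→2: 2[foll,t=1,-]
e6 deliver 2→1: ·
e7 timeout(0): 0[cand,t=2,-]
e8 deliver 0→1: 1[foll,t=2,r]
e9 deliver 1→0: ·
e10 deliver 0→2: 2[foll,t=2,-]

r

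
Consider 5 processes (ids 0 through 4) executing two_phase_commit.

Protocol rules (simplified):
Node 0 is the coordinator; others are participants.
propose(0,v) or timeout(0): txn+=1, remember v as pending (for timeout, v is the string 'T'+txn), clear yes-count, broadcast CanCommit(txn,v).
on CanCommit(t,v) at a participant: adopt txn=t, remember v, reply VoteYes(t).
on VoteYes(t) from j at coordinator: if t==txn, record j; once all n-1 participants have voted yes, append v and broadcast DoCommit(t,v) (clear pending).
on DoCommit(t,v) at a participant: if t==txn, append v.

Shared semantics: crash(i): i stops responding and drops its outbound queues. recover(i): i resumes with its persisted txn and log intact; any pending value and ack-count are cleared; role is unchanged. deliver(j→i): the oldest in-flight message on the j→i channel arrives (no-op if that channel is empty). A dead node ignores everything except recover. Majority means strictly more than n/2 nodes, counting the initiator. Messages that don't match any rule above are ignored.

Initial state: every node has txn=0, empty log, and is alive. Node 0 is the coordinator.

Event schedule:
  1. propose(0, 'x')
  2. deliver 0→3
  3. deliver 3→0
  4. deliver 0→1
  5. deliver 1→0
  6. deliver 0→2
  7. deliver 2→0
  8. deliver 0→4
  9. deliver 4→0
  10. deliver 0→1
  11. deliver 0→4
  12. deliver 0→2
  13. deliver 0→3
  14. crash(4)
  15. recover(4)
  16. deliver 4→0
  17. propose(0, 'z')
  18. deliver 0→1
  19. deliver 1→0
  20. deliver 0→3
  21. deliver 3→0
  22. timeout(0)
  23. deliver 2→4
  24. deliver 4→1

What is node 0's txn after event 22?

3

step 1 propose(0,'x'): 0={coor,t=1,log=-}
step 2 deliver 0→3: 3={part,t=1,log=-}
step 3 deliver 3→0: —
step 4 deliver 0→1: 1={part,t=1,log=-}
step 5 deliver 1→0: —
step 6 deliver 0→2: 2={part,t=1,log=-}
step 7 deliver 2→0: —
step 8 deliver 0→4: 4={part,t=1,log=-}
step 9 deliver 4→0: 0={coor,t=1,log=x}
step 10 deliver 0→1: 1={part,t=1,log=x}
step 11 deliver 0→4: 4={part,t=1,log=x}
step 12 deliver 0→2: 2={part,t=1,log=x}
step 13 deliver 0→3: 3={part,t=1,log=x}
step 14 crash(4): 4={✗part,t=1,log=x}
step 15 recover(4): 4={part,t=1,log=x}
step 16 deliver 4→0: —
step 17 propose(0,'z'): 0={coor,t=2,log=x}
step 18 deliver 0→1: 1={part,t=2,log=x}
step 19 deliver 1→0: —
step 20 deliver 0→3: 3={part,t=2,log=x}
step 21 deliver 3→0: —
step 22 timeout(0): 0={coor,t=3,log=x}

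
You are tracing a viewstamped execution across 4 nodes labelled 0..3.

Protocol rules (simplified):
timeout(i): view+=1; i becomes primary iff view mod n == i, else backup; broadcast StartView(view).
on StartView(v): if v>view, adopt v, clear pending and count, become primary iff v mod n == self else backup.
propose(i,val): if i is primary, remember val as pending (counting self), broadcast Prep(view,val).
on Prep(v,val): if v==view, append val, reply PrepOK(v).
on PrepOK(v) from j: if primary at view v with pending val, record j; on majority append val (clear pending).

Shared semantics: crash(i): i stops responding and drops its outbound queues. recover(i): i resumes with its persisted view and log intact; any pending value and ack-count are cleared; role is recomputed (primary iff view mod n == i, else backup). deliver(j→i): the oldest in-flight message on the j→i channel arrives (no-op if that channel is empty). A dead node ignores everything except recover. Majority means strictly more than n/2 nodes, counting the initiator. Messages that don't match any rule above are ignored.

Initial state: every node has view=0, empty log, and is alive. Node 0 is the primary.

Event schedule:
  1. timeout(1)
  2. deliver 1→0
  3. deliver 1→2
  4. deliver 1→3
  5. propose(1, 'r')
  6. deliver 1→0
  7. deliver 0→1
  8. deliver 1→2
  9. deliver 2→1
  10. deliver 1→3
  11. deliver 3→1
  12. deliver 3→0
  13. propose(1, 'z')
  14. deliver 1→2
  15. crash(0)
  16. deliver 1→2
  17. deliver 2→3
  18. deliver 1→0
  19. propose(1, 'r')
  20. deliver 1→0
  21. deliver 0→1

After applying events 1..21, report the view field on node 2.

step 1 timeout(1): 1={prim,v=1,log=-}
step 2 deliver 1→0: 0={back,v=1,log=-}
step 3 deliver 1→2: 2={back,v=1,log=-}
step 4 deliver 1→3: 3={back,v=1,log=-}
step 5 propose(1,'r'): —
step 6 deliver 1→0: 0={back,v=1,log=r}
step 7 deliver 0→1: —
step 8 deliver 1→2: 2={back,v=1,log=r}
step 9 deliver 2→1: 1={prim,v=1,log=r}
step 10 deliver 1→3: 3={back,v=1,log=r}
step 11 deliver 3→1: —
step 12 deliver 3→0: —
step 13 propose(1,'z'): —
step 14 deliver 1→2: 2={back,v=1,log=r,z}
step 15 crash(0): 0={✗back,v=1,log=r}
step 16 deliver 1→2: —
step 17 deliver 2→3: —
step 18 deliver 1→0: —
step 19 propose(1,'r'): —
step 20 deliver 1→0: —
step 21 deliver 0→1: —

1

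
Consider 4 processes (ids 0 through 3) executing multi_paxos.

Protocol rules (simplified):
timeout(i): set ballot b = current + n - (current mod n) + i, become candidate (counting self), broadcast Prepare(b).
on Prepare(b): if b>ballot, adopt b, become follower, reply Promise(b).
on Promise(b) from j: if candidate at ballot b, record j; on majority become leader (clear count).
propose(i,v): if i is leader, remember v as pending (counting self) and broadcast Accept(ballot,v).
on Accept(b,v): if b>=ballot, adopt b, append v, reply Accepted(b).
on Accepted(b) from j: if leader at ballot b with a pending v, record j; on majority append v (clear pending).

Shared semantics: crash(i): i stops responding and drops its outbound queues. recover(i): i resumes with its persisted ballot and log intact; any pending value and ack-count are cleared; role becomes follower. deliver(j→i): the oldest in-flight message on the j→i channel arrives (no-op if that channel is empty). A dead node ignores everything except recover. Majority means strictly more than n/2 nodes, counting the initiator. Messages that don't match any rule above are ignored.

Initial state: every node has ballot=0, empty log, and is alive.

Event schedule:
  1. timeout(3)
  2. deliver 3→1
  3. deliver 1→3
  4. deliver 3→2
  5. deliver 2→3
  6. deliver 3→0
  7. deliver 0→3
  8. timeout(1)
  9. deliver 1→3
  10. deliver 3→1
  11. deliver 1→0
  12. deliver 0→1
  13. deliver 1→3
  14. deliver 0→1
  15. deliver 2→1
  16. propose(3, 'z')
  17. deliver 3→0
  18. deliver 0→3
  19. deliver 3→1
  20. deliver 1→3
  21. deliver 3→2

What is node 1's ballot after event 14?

[1] timeout(3) → N3(cand b7 [-])
[2] deliver 3→1 → N1(foll b7 [-])
[3] deliver 1→3 → ∅
[4] deliver 3→2 → N2(foll b7 [-])
[5] deliver 2→3 → N3(lead b7 [-])
[6] deliver 3→0 → N0(foll b7 [-])
[7] deliver 0→3 → ∅
[8] timeout(1) → N1(cand b9 [-])
[9] deliver 1→3 → N3(foll b9 [-])
[10] deliver 3→1 → ∅
[11] deliver 1→0 → N0(foll b9 [-])
[12] deliver 0→1 → N1(lead b9 [-])
[13] deliver 1→3 → ∅
[14] deliver 0→1 → ∅

9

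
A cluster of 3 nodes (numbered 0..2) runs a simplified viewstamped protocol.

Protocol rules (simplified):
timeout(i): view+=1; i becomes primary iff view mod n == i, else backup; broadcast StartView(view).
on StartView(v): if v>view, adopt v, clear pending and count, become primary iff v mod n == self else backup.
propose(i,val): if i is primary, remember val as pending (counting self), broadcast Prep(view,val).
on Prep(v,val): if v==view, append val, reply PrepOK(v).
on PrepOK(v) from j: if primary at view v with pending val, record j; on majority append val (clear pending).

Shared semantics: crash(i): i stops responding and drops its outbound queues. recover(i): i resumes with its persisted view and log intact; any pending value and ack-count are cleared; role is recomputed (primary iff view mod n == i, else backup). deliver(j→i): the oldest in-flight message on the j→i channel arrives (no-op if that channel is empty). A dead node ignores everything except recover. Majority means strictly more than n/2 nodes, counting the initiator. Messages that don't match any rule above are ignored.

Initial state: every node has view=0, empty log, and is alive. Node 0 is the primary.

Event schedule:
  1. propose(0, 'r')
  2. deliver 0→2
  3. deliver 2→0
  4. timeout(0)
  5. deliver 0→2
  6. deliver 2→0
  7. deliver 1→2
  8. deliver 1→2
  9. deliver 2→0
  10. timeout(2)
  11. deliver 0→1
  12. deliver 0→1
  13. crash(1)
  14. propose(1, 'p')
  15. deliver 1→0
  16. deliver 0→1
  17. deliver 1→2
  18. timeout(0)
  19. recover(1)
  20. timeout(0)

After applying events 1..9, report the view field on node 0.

1

e1 propose(0,'r'): ·
e2 deliver 0→2: 2[back,v=0,r]
e3 deliver 2→0: 0[prim,v=0,r]
e4 timeout(0): 0[back,v=1,r]
e5 deliver 0→2: 2[back,v=1,r]
e6 deliver 2→0: ·
e7 deliver 1→2: ·
e8 deliver 1→2: ·
e9 deliver 2→0: ·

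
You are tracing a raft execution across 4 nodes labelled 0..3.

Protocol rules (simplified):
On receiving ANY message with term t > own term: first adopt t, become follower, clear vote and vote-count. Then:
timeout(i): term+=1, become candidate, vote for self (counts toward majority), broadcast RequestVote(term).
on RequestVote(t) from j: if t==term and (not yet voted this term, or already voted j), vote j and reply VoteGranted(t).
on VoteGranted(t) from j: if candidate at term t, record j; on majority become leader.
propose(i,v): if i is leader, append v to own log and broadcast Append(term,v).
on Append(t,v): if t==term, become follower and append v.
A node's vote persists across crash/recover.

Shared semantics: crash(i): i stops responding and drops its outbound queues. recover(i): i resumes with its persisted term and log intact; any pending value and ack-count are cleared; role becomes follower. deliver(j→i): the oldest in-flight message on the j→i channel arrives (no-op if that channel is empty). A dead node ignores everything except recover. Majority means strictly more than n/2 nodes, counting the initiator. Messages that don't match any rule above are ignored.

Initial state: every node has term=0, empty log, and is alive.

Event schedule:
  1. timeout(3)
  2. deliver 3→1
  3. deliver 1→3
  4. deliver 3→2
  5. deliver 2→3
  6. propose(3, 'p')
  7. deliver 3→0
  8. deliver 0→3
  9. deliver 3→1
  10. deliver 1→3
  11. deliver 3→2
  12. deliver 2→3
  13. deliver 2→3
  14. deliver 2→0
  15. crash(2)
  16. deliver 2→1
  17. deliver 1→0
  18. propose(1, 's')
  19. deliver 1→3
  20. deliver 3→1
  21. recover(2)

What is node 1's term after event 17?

1

e1 timeout(3): 3[cand,t=1,-]
e2 deliver 3→1: 1[foll,t=1,-]
e3 deliver 1→3: ·
e4 deliver 3→2: 2[foll,t=1,-]
e5 deliver 2→3: 3[lead,t=1,-]
e6 propose(3,'p'): 3[lead,t=1,p]
e7 deliver 3→0: 0[foll,t=1,-]
e8 deliver 0→3: ·
e9 deliver 3→1: 1[foll,t=1,p]
e10 deliver 1→3: ·
e11 deliver 3→2: 2[foll,t=1,p]
e12 deliver 2→3: ·
e13 deliver 2→3: ·
e14 deliver 2→0: ·
e15 crash(2): 2[✗foll,t=1,p]
e16 deliver 2→1: ·
e17 deliver 1→0: ·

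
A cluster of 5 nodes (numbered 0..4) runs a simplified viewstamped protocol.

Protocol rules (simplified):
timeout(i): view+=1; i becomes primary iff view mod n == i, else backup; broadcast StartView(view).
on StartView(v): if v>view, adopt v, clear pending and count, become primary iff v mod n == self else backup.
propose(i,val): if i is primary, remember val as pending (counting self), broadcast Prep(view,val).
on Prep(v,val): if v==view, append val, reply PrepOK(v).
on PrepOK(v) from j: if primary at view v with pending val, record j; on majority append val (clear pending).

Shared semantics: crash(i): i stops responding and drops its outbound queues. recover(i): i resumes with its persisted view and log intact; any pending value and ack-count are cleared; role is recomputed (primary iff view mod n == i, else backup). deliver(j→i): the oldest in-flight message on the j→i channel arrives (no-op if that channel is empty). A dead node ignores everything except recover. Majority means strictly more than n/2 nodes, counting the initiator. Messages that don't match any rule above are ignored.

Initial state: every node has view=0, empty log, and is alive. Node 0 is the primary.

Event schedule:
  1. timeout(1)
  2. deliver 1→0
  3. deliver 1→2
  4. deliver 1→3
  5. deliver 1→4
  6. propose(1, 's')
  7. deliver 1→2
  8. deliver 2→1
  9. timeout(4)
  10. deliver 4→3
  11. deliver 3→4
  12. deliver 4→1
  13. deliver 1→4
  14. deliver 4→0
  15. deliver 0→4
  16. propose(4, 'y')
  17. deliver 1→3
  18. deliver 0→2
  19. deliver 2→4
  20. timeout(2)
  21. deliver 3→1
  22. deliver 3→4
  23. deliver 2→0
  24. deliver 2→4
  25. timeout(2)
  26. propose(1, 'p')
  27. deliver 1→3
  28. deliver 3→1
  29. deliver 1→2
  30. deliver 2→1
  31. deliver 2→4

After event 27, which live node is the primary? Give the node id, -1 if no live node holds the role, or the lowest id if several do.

step 1 timeout(1): 1={prim,v=1,log=-}
step 2 deliver 1→0: 0={back,v=1,log=-}
step 3 deliver 1→2: 2={back,v=1,log=-}
step 4 deliver 1→3: 3={back,v=1,log=-}
step 5 deliver 1→4: 4={back,v=1,log=-}
step 6 propose(1,'s'): —
step 7 deliver 1→2: 2={back,v=1,log=s}
step 8 deliver 2→1: —
step 9 timeout(4): 4={back,v=2,log=-}
step 10 deliver 4→3: 3={back,v=2,log=-}
step 11 deliver 3→4: —
step 12 deliver 4→1: 1={back,v=2,log=-}
step 13 deliver 1→4: —
step 14 deliver 4→0: 0={back,v=2,log=-}
step 15 deliver 0→4: —
step 16 propose(4,'y'): —
step 17 deliver 1→3: —
step 18 deliver 0→2: —
step 19 deliver 2→4: —
step 20 timeout(2): 2={prim,v=2,log=s}
step 21 deliver 3→1: —
step 22 deliver 3→4: —
step 23 deliver 2→0: —
step 24 deliver 2→4: —
step 25 timeout(2): 2={back,v=3,log=s}
step 26 propose(1,'p'): —
step 27 deliver 1→3: —

-1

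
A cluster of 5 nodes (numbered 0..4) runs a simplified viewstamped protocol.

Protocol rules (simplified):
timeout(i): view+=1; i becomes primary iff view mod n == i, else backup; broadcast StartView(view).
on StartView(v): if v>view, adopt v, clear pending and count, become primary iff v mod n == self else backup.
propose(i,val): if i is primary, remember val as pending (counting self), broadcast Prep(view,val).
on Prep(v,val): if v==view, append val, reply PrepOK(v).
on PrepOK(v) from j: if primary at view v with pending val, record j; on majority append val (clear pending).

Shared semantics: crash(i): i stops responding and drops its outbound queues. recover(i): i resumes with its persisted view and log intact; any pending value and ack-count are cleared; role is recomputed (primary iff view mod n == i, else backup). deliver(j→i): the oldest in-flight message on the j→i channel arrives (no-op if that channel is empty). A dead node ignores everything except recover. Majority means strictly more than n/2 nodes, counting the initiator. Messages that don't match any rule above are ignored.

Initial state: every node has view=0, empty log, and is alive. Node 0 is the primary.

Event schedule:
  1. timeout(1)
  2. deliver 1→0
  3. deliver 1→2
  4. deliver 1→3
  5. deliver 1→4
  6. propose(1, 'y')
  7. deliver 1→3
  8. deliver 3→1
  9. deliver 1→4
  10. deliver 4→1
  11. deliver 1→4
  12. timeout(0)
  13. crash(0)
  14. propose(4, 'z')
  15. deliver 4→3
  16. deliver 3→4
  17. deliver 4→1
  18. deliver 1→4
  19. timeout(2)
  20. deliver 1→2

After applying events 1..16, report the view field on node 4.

1

1. timeout(1):  <1:prim v1 ->
2. deliver 1→0:  <0:back v1 ->
3. deliver 1→2:  <2:back v1 ->
4. deliver 1→3:  <3:back v1 ->
5. deliver 1→4:  <4:back v1 ->
6. propose(1,'y'):  nop
7. deliver 1→3:  <3:back v1 y>
8. deliver 3→1:  nop
9. deliver 1→4:  <4:back v1 y>
10. deliver 4→1:  <1:prim v1 y>
11. deliver 1→4:  nop
12. timeout(0):  <0:back v2 ->
13. crash(0):  <0:✗back v2 ->
14. propose(4,'z'):  nop
15. deliver 4→3:  nop
16. deliver 3→4:  nop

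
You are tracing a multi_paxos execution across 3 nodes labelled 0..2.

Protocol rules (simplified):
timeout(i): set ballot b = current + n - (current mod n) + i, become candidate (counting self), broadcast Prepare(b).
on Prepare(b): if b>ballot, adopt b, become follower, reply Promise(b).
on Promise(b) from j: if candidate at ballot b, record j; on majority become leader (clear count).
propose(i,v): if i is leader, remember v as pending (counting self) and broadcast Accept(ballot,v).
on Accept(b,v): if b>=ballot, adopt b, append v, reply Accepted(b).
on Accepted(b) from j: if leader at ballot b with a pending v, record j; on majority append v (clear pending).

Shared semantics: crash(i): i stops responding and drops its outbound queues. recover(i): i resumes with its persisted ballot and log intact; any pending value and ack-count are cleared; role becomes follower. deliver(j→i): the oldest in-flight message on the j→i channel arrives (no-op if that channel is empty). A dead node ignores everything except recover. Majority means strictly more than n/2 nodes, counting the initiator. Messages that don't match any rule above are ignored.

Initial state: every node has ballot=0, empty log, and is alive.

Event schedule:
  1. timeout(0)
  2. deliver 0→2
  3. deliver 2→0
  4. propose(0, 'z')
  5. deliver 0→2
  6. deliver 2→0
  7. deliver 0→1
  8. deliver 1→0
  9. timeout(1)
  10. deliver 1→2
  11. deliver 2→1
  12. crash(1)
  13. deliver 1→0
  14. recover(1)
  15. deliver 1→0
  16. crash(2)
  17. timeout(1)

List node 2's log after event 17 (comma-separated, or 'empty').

step 1 timeout(0): 0={cand,b=3,log=-}
step 2 deliver 0→2: 2={foll,b=3,log=-}
step 3 deliver 2→0: 0={lead,b=3,log=-}
step 4 propose(0,'z'): —
step 5 deliver 0→2: 2={foll,b=3,log=z}
step 6 deliver 2→0: 0={lead,b=3,log=z}
step 7 deliver 0→1: 1={foll,b=3,log=-}
step 8 deliver 1→0: —
step 9 timeout(1): 1={cand,b=7,log=-}
step 10 deliver 1→2: 2={foll,b=7,log=z}
step 11 deliver 2→1: 1={lead,b=7,log=-}
step 12 crash(1): 1={✗lead,b=7,log=-}
step 13 deliver 1→0: —
step 14 recover(1): 1={foll,b=7,log=-}
step 15 deliver 1→0: —
step 16 crash(2): 2={✗foll,b=7,log=z}
step 17 timeout(1): 1={cand,b=10,log=-}

z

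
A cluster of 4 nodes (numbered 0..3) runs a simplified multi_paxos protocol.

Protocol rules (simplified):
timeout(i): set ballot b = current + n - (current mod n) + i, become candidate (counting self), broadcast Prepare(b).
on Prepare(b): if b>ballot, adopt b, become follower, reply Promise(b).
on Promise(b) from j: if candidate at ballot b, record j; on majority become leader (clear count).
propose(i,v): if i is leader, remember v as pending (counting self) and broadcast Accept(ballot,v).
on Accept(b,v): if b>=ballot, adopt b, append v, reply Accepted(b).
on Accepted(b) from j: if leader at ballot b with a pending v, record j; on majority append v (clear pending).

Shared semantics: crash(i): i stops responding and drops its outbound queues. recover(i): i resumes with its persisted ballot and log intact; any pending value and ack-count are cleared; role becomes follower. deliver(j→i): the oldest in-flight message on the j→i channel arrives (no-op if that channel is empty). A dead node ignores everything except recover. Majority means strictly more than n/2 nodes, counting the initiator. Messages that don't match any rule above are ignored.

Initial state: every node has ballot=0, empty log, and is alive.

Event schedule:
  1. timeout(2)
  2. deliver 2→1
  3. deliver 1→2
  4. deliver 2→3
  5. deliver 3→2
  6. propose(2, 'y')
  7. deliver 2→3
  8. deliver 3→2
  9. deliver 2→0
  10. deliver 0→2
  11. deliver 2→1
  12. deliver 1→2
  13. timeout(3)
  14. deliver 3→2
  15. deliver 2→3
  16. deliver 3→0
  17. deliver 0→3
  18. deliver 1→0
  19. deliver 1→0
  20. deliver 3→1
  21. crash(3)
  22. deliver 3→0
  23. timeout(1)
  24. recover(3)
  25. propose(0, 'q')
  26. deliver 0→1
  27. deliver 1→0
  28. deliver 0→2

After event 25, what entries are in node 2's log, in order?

y

e1 timeout(2): 2[cand,b=6,-]
e2 deliver 2→1: 1[foll,b=6,-]
e3 deliver 1→2: ·
e4 deliver 2→3: 3[foll,b=6,-]
e5 deliver 3→2: 2[lead,b=6,-]
e6 propose(2,'y'): ·
e7 deliver 2→3: 3[foll,b=6,y]
e8 deliver 3→2: ·
e9 deliver 2→0: 0[foll,b=6,-]
e10 deliver 0→2: ·
e11 deliver 2→1: 1[foll,b=6,y]
e12 deliver 1→2: 2[lead,b=6,y]
e13 timeout(3): 3[cand,b=11,y]
e14 deliver 3→2: 2[foll,b=11,y]
e15 deliver 2→3: ·
e16 deliver 3→0: 0[foll,b=11,-]
e17 deliver 0→3: 3[lead,b=11,y]
e18 deliver 1→0: ·
e19 deliver 1→0: ·
e20 deliver 3→1: 1[foll,b=11,y]
e21 crash(3): 3[✗lead,b=11,y]
e22 deliver 3→0: ·
e23 timeout(1): 1[cand,b=13,y]
e24 recover(3): 3[foll,b=11,y]
e25 propose(0,'q'): ·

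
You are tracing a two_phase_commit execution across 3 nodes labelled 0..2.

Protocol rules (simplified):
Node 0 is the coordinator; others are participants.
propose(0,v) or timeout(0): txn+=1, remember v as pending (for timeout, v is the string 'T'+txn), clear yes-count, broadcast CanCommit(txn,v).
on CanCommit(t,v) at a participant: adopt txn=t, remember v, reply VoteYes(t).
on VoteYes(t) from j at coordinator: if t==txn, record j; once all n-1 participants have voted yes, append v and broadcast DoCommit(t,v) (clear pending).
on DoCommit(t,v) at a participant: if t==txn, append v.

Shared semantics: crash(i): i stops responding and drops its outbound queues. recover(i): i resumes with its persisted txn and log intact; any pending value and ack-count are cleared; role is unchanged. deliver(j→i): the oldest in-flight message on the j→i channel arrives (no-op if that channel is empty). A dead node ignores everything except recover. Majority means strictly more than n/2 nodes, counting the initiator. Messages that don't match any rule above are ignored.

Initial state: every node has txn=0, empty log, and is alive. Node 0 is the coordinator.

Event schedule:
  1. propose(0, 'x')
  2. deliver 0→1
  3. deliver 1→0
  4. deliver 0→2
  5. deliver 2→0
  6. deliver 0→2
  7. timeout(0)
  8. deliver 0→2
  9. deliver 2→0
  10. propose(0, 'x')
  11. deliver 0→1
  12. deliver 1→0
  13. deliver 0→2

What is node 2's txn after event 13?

e1 propose(0,'x'): 0[coor,t=1,-]
e2 deliver 0→1: 1[part,t=1,-]
e3 deliver 1→0: ·
e4 deliver 0→2: 2[part,t=1,-]
e5 deliver 2→0: 0[coor,t=1,x]
e6 deliver 0→2: 2[part,t=1,x]
e7 timeout(0): 0[coor,t=2,x]
e8 deliver 0→2: 2[part,t=2,x]
e9 deliver 2→0: ·
e10 propose(0,'x'): 0[coor,t=3,x]
e11 deliver 0→1: 1[part,t=1,x]
e12 deliver 1→0: ·
e13 deliver 0→2: 2[part,t=3,x]

3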